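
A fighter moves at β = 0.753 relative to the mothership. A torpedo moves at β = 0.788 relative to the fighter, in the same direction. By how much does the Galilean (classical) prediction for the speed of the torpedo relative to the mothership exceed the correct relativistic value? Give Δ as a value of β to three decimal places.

Δ = 0.574

Galilean: u_cl = 0.788 + 0.753 = 1.5410.
Relativistic: u_rel = (0.788 + 0.753) / (1 + 0.788·0.753) = 1.5410/1.5934 = 0.9671.
Δ = 1.5410 − 0.9671 = 0.5739.
(The classical prediction exceeds c; the relativistic result does not.)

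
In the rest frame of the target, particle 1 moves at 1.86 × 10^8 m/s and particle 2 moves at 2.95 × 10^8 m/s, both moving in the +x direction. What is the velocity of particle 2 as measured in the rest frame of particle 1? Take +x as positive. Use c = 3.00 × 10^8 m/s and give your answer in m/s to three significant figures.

+2.79 × 10^8 m/s

β_A = 0.620, β_B = 0.983 (dividing each by c = 3.00 × 10^8 m/s).
Transform to A's frame with the inverse velocity-addition law: u' = (u − v)/(1 − uv/c²), taking u = β_B and v = β_A.
u' = (0.983 − 0.620) / (1 − (0.620)(0.983)) = 0.3633/0.3903 = 0.9308.
u' = 0.9308 × 3.00 × 10^8 m/s.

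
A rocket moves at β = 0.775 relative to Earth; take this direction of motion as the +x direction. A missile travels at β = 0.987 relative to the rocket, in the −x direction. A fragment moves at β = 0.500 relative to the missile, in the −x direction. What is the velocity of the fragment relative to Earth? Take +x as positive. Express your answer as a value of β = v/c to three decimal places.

Apply u = (u' + v)/(1 + u'v/c²) successively, working outward toward Earth.
Start: velocity of the rocket relative to Earth = 0.7750c.
Compose with the missile (u' = -0.987 in the rocket frame): u_1 = (-0.987 + 0.775) / (1 + (-0.987)·0.775) = -0.2120/0.2351 = -0.9018.
Compose with the fragment (u' = -0.500 in the missile frame): u_2 = (-0.500 + (-0.902)) / (1 + (-0.500)·(-0.902)) = -1.4018/1.4509 = -0.9662.

β = -0.966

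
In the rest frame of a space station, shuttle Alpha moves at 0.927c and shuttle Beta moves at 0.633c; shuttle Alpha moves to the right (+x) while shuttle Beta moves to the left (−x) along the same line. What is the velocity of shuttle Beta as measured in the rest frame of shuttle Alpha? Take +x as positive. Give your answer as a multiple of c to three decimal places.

β_A = 0.927, β_B = -0.633.
Transform to A's frame with the inverse velocity-addition law: u' = (u − v)/(1 − uv/c²), taking u = β_B and v = β_A.
u' = (-0.633 − 0.927) / (1 − (0.927)(-0.633)) = -1.5600/1.5868 = -0.9831.

-0.983c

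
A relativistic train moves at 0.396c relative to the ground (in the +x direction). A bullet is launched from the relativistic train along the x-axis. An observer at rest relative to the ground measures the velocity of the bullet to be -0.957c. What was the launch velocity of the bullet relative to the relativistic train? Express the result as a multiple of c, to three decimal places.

-0.981c

Invert the composition law: u' = (u − v)/(1 − uv/c²).
u' = (-0.957 − 0.396) / (1 − (-0.957)(0.396)) = -1.3530/1.3790 = -0.9812.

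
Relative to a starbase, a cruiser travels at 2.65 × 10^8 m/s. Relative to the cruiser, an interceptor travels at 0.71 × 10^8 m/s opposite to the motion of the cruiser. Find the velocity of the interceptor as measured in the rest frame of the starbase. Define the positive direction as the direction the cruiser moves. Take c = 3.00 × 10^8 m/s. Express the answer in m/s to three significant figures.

In units of c (dividing by 3.00 × 10^8 m/s): v = 0.883, u' = -0.237.
u = (u' + v)/(1 + u'v/c²):
u = (-0.237 + 0.883) / (1 + (-0.237)·0.883) = 0.6467/0.7909 = 0.8176
(Galilean addition would give +0.647c.)
Converting back: u = 0.8176 × 3.00 × 10^8 m/s.

+2.45 × 10^8 m/s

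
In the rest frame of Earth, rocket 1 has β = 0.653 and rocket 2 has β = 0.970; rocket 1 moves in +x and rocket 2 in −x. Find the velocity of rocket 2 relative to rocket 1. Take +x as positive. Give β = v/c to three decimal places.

β_A = 0.653, β_B = -0.970.
Transform to A's frame with the inverse velocity-addition law: u' = (u − v)/(1 − uv/c²), taking u = β_B and v = β_A.
u' = (-0.970 − 0.653) / (1 − (0.653)(-0.970)) = -1.6230/1.6334 = -0.9936.

β = -0.994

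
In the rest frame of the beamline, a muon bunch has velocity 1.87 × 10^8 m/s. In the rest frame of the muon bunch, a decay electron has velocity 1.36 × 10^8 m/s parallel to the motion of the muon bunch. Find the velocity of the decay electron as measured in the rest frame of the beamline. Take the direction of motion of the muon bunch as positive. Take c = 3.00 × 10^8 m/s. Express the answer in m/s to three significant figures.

In units of c (dividing by 3.00 × 10^8 m/s): v = 0.623, u' = 0.453.
u = (u' + v)/(1 + u'v/c²):
u = (0.453 + 0.623) / (1 + 0.453·0.623) = 1.0767/1.2826 = 0.8395
Converting back: u = 0.8395 × 3.00 × 10^8 m/s.

2.52 × 10^8 m/s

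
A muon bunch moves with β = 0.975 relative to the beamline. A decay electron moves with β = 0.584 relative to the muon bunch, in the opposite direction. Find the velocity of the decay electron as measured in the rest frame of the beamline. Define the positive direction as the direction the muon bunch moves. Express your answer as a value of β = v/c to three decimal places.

β = +0.908

With v = 0.975 and u' = -0.584 (in units of c),
u = (u' + v)/(1 + u'v/c²):
u = (-0.584 + 0.975) / (1 + (-0.584)·0.975) = 0.3910/0.4306 = 0.9080
(Galilean addition would give +0.391c.)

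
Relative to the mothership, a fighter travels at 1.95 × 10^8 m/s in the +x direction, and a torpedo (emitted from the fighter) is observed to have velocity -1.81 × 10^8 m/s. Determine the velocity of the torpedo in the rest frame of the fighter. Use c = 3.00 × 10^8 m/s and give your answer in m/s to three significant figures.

-2.70 × 10^8 m/s

v = 0.650c, u = -0.603c.
Invert the composition law: u' = (u − v)/(1 − uv/c²).
u' = (-0.603 − 0.650) / (1 − (-0.603)(0.650)) = -1.2533/1.3922 = -0.9003.
u' = -0.9003 × 3.00 × 10^8 m/s.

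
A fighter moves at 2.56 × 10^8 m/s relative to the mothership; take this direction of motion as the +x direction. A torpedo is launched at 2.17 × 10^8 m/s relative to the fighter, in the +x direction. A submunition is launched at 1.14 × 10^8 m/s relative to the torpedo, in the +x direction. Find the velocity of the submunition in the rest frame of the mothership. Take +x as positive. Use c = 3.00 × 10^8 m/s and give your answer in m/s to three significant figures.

2.97 × 10^8 m/s

Apply u = (u' + v)/(1 + u'v/c²) successively, working outward toward the mothership.
(Dividing each given speed by c = 3.00 × 10^8 m/s to work in units of c.)
Start: velocity of the fighter relative to the mothership = 0.8533c.
Compose with the torpedo (u' = 0.723 in the fighter frame): u_1 = (0.723 + 0.853) / (1 + 0.723·0.853) = 1.5767/1.6172 = 0.9749.
Compose with the submunition (u' = 0.380 in the torpedo frame): u_2 = (0.380 + 0.975) / (1 + 0.380·0.975) = 1.3549/1.3705 = 0.9886.
So u = 0.9886 × 3.00 × 10^8 m/s.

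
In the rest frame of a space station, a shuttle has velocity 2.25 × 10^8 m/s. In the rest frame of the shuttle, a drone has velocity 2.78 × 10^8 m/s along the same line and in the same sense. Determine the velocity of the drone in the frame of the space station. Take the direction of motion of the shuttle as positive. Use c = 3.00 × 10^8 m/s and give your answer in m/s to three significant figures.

2.97 × 10^8 m/s

In units of c (dividing by 3.00 × 10^8 m/s): v = 0.750, u' = 0.927.
u = (u' + v)/(1 + u'v/c²):
u = (0.927 + 0.750) / (1 + 0.927·0.750) = 1.6767/1.6950 = 0.9892
(Galilean addition would give +1.677c, exceeding c.)
Converting back: u = 0.9892 × 3.00 × 10^8 m/s.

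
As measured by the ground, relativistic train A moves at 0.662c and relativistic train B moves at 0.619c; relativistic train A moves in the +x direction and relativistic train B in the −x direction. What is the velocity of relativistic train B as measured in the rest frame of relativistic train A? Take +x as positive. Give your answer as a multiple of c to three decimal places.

β_A = 0.662, β_B = -0.619.
Transform to A's frame with the inverse velocity-addition law: u' = (u − v)/(1 − uv/c²), taking u = β_B and v = β_A.
u' = (-0.619 − 0.662) / (1 − (0.662)(-0.619)) = -1.2810/1.4098 = -0.9087.

-0.909c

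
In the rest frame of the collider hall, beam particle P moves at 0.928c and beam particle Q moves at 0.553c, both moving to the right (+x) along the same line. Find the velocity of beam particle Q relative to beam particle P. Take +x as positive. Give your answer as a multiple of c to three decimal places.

β_A = 0.928, β_B = 0.553.
Transform to A's frame with the inverse velocity-addition law: u' = (u − v)/(1 − uv/c²), taking u = β_B and v = β_A.
u' = (0.553 − 0.928) / (1 − (0.928)(0.553)) = -0.3750/0.4868 = -0.7703.

-0.770c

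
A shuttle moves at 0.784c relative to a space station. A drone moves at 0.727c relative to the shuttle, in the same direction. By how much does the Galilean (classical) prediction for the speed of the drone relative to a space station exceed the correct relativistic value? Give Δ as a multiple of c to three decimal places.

Δ = 0.549c

Galilean: u_cl = 0.727 + 0.784 = 1.5110.
Relativistic: u_rel = (0.727 + 0.784) / (1 + 0.727·0.784) = 1.5110/1.5700 = 0.9624.
Δ = 1.5110 − 0.9624 = 0.5486.
(The classical prediction exceeds c; the relativistic result does not.)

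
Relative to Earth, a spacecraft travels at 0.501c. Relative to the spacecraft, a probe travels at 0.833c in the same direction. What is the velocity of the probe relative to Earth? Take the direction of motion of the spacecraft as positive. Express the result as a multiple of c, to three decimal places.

0.941c

With v = 0.501 and u' = 0.833 (in units of c),
u = (u' + v)/(1 + u'v/c²):
u = (0.833 + 0.501) / (1 + 0.833·0.501) = 1.3340/1.4173 = 0.9412
(Galilean addition would give +1.334c, exceeding c.)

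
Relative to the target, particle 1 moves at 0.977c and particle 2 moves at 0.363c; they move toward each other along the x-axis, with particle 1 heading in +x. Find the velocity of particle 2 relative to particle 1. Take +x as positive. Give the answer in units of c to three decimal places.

-0.989c

β_A = 0.977, β_B = -0.363.
Transform to A's frame with the inverse velocity-addition law: u' = (u − v)/(1 − uv/c²), taking u = β_B and v = β_A.
u' = (-0.363 − 0.977) / (1 − (0.977)(-0.363)) = -1.3400/1.3547 = -0.9892.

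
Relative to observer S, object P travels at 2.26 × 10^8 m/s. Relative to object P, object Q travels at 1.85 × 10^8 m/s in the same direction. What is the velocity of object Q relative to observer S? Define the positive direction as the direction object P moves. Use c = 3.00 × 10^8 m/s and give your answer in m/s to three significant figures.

2.81 × 10^8 m/s

In units of c (dividing by 3.00 × 10^8 m/s): v = 0.753, u' = 0.617.
u = (u' + v)/(1 + u'v/c²):
u = (0.617 + 0.753) / (1 + 0.617·0.753) = 1.3700/1.4646 = 0.9354
(Galilean addition would give +1.370c, exceeding c.)
Converting back: u = 0.9354 × 3.00 × 10^8 m/s.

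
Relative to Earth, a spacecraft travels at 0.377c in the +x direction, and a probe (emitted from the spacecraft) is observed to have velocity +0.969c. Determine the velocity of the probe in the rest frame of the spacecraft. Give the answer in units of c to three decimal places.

+0.933c

Invert the composition law: u' = (u − v)/(1 − uv/c²).
u' = (0.969 − 0.377) / (1 − (0.969)(0.377)) = 0.5920/0.6347 = 0.9327.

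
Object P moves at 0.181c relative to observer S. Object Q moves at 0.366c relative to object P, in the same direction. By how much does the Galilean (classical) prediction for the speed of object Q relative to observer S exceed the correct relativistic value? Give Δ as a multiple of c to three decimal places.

Δ = 0.034c

Galilean: u_cl = 0.366 + 0.181 = 0.5470.
Relativistic: u_rel = (0.366 + 0.181) / (1 + 0.366·0.181) = 0.5470/1.0662 = 0.5130.
Δ = 0.5470 − 0.5130 = 0.0340.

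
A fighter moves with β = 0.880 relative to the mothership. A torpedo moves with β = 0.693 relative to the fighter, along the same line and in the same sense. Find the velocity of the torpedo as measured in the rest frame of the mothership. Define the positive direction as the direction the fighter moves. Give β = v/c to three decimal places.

β = 0.977

With v = 0.880 and u' = 0.693 (in units of c),
u = (u' + v)/(1 + u'v/c²):
u = (0.693 + 0.880) / (1 + 0.693·0.880) = 1.5730/1.6098 = 0.9771
(Galilean addition would give +1.573c, exceeding c.)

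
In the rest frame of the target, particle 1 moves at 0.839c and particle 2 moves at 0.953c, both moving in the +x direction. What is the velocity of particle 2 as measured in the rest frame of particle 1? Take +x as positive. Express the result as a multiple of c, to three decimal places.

+0.569c

β_A = 0.839, β_B = 0.953.
Transform to A's frame with the inverse velocity-addition law: u' = (u − v)/(1 − uv/c²), taking u = β_B and v = β_A.
u' = (0.953 − 0.839) / (1 − (0.839)(0.953)) = 0.1140/0.2004 = 0.5688.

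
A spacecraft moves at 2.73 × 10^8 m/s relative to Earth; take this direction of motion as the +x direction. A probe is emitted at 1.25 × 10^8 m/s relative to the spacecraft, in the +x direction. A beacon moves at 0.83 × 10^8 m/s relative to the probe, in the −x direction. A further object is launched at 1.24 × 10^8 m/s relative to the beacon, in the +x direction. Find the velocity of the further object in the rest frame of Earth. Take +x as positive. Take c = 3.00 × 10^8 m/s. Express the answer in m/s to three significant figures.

+2.92 × 10^8 m/s

Apply u = (u' + v)/(1 + u'v/c²) successively, working outward toward Earth.
(Dividing each given speed by c = 3.00 × 10^8 m/s to work in units of c.)
Start: velocity of the spacecraft relative to Earth = 0.9100c.
Compose with the probe (u' = 0.417 in the spacecraft frame): u_1 = (0.417 + 0.910) / (1 + 0.417·0.910) = 1.3267/1.3792 = 0.9619.
Compose with the beacon (u' = -0.277 in the probe frame): u_2 = (-0.277 + 0.962) / (1 + (-0.277)·0.962) = 0.6853/0.7339 = 0.9338.
Compose with the further object (u' = 0.413 in the beacon frame): u_3 = (0.413 + 0.934) / (1 + 0.413·0.934) = 1.3471/1.3860 = 0.9720.
So u = 0.9720 × 3.00 × 10^8 m/s.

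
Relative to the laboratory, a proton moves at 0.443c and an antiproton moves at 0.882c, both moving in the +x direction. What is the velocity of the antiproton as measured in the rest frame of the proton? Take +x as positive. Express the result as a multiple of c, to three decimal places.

+0.721c

β_A = 0.443, β_B = 0.882.
Transform to A's frame with the inverse velocity-addition law: u' = (u − v)/(1 − uv/c²), taking u = β_B and v = β_A.
u' = (0.882 − 0.443) / (1 − (0.443)(0.882)) = 0.4390/0.6093 = 0.7205.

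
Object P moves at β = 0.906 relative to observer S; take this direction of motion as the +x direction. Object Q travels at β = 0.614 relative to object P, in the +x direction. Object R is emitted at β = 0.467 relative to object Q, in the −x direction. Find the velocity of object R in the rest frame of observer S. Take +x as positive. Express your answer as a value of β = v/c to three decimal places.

Apply u = (u' + v)/(1 + u'v/c²) successively, working outward toward observer S.
Start: velocity of object P relative to observer S = 0.9060c.
Compose with object Q (u' = 0.614 in object P frame): u_1 = (0.614 + 0.906) / (1 + 0.614·0.906) = 1.5200/1.5563 = 0.9767.
Compose with object R (u' = -0.467 in object Q frame): u_2 = (-0.467 + 0.977) / (1 + (-0.467)·0.977) = 0.5097/0.5439 = 0.9371.

β = +0.937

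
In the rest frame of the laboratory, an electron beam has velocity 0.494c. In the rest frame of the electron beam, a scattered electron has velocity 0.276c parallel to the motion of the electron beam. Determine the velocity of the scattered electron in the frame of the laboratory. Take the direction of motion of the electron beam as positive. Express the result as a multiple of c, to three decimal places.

With v = 0.494 and u' = 0.276 (in units of c),
u = (u' + v)/(1 + u'v/c²):
u = (0.276 + 0.494) / (1 + 0.276·0.494) = 0.7700/1.1363 = 0.6776

0.678c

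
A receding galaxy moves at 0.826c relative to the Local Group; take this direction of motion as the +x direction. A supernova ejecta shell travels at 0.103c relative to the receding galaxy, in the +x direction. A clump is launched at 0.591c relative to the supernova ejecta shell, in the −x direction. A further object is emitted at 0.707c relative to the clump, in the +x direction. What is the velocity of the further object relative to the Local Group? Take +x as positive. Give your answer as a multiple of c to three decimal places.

+0.902c

Apply u = (u' + v)/(1 + u'v/c²) successively, working outward toward the Local Group.
Start: velocity of the receding galaxy relative to the Local Group = 0.8260c.
Compose with the supernova ejecta shell (u' = 0.103 in the receding galaxy frame): u_1 = (0.103 + 0.826) / (1 + 0.103·0.826) = 0.9290/1.0851 = 0.8562.
Compose with the clump (u' = -0.591 in the supernova ejecta shell frame): u_2 = (-0.591 + 0.856) / (1 + (-0.591)·0.856) = 0.2652/0.4940 = 0.5367.
Compose with the further object (u' = 0.707 in the clump frame): u_3 = (0.707 + 0.537) / (1 + 0.707·0.537) = 1.2437/1.3795 = 0.9016.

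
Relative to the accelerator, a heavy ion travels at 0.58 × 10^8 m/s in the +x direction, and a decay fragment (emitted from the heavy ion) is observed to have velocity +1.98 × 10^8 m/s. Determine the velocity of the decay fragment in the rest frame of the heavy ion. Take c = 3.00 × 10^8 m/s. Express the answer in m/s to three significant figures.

+1.60 × 10^8 m/s

v = 0.193c, u = 0.660c.
Invert the composition law: u' = (u − v)/(1 − uv/c²).
u' = (0.660 − 0.193) / (1 − (0.660)(0.193)) = 0.4667/0.8724 = 0.5349.
u' = 0.5349 × 3.00 × 10^8 m/s.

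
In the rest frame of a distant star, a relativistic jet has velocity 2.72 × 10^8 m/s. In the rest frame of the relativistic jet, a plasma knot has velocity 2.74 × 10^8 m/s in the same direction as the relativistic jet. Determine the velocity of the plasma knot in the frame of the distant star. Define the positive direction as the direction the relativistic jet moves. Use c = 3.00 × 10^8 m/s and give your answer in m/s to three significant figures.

In units of c (dividing by 3.00 × 10^8 m/s): v = 0.907, u' = 0.913.
u = (u' + v)/(1 + u'v/c²):
u = (0.913 + 0.907) / (1 + 0.913·0.907) = 1.8200/1.8281 = 0.9956
Converting back: u = 0.9956 × 3.00 × 10^8 m/s.

2.99 × 10^8 m/s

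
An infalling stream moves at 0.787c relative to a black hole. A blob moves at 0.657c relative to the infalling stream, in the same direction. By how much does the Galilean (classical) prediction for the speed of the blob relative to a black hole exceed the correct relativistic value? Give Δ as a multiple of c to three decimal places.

Δ = 0.492c

Galilean: u_cl = 0.657 + 0.787 = 1.4440.
Relativistic: u_rel = (0.657 + 0.787) / (1 + 0.657·0.787) = 1.4440/1.5171 = 0.9518.
Δ = 1.4440 − 0.9518 = 0.4922.
(The classical prediction exceeds c; the relativistic result does not.)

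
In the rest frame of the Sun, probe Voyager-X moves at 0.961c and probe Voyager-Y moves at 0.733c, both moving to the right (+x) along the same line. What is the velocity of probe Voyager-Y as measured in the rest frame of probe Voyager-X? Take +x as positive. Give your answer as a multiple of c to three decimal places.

-0.771c

β_A = 0.961, β_B = 0.733.
Transform to A's frame with the inverse velocity-addition law: u' = (u − v)/(1 − uv/c²), taking u = β_B and v = β_A.
u' = (0.733 − 0.961) / (1 − (0.961)(0.733)) = -0.2280/0.2956 = -0.7713.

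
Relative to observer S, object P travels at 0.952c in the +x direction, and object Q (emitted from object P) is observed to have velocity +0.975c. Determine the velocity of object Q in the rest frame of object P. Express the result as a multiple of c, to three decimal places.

Invert the composition law: u' = (u − v)/(1 − uv/c²).
u' = (0.975 − 0.952) / (1 − (0.975)(0.952)) = 0.0230/0.0718 = 0.3203.

+0.320c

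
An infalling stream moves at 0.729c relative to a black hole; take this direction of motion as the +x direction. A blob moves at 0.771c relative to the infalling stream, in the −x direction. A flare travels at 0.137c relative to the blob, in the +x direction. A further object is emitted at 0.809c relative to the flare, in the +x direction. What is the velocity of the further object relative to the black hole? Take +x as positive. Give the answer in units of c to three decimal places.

+0.823c

Apply u = (u' + v)/(1 + u'v/c²) successively, working outward toward the black hole.
Start: velocity of the infalling stream relative to the black hole = 0.7290c.
Compose with the blob (u' = -0.771 in the infalling stream frame): u_1 = (-0.771 + 0.729) / (1 + (-0.771)·0.729) = -0.0420/0.4379 = -0.0959.
Compose with the flare (u' = 0.137 in the blob frame): u_2 = (0.137 + (-0.096)) / (1 + 0.137·(-0.096)) = 0.0411/0.9869 = 0.0416.
Compose with the further object (u' = 0.809 in the flare frame): u_3 = (0.809 + 0.042) / (1 + 0.809·0.042) = 0.8506/1.0337 = 0.8229.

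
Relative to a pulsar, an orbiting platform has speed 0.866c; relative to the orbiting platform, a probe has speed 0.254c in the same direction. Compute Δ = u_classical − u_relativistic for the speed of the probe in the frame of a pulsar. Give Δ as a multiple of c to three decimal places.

Δ = 0.202c

Galilean: u_cl = 0.254 + 0.866 = 1.1200.
Relativistic: u_rel = (0.254 + 0.866) / (1 + 0.254·0.866) = 1.1200/1.2200 = 0.9181.
Δ = 1.1200 − 0.9181 = 0.2019.
(The classical prediction exceeds c; the relativistic result does not.)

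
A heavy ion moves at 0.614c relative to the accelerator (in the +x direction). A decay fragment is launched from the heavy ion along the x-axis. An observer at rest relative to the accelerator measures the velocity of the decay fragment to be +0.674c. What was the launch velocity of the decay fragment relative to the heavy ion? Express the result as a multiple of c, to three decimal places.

+0.102c

Invert the composition law: u' = (u − v)/(1 − uv/c²).
u' = (0.674 − 0.614) / (1 − (0.674)(0.614)) = 0.0600/0.5862 = 0.1024.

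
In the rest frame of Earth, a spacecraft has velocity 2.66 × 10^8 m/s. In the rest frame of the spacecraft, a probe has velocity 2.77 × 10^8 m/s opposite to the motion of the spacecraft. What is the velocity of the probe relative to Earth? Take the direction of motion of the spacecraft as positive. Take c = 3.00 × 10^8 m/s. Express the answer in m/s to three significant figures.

In units of c (dividing by 3.00 × 10^8 m/s): v = 0.887, u' = -0.923.
u = (u' + v)/(1 + u'v/c²):
u = (-0.923 + 0.887) / (1 + (-0.923)·0.887) = -0.0367/0.1813 = -0.2022
(Galilean addition would give -0.037c.)
Converting back: u = -0.2022 × 3.00 × 10^8 m/s.

-6.07 × 10^7 m/s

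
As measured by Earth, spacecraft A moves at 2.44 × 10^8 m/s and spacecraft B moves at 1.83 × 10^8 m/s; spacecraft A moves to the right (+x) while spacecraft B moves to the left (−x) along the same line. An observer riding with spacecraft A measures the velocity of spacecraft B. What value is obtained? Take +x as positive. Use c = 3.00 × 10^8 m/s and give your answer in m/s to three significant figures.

β_A = 0.813, β_B = -0.610 (dividing each by c = 3.00 × 10^8 m/s).
Transform to A's frame with the inverse velocity-addition law: u' = (u − v)/(1 − uv/c²), taking u = β_B and v = β_A.
u' = (-0.610 − 0.813) / (1 − (0.813)(-0.610)) = -1.4233/1.4961 = -0.9513.
u' = -0.9513 × 3.00 × 10^8 m/s.

-2.85 × 10^8 m/s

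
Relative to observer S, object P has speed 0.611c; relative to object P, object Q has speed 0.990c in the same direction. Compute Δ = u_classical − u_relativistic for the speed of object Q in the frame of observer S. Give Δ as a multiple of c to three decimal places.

Galilean: u_cl = 0.990 + 0.611 = 1.6010.
Relativistic: u_rel = (0.990 + 0.611) / (1 + 0.990·0.611) = 1.6010/1.6049 = 0.9976.
Δ = 1.6010 − 0.9976 = 0.6034.
(The classical prediction exceeds c; the relativistic result does not.)

Δ = 0.603c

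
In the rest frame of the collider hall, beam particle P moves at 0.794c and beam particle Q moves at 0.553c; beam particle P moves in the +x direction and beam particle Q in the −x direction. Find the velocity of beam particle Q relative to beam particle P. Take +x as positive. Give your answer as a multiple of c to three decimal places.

β_A = 0.794, β_B = -0.553.
Transform to A's frame with the inverse velocity-addition law: u' = (u − v)/(1 − uv/c²), taking u = β_B and v = β_A.
u' = (-0.553 − 0.794) / (1 − (0.794)(-0.553)) = -1.3470/1.4391 = -0.9360.

-0.936c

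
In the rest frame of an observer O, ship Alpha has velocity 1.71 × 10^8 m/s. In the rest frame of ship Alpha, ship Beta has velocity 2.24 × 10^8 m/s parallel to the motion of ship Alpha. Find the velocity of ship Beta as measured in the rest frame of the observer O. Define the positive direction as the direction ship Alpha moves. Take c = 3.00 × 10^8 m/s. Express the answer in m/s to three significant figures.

2.77 × 10^8 m/s

In units of c (dividing by 3.00 × 10^8 m/s): v = 0.570, u' = 0.747.
u = (u' + v)/(1 + u'v/c²):
u = (0.747 + 0.570) / (1 + 0.747·0.570) = 1.3167/1.4256 = 0.9236
Converting back: u = 0.9236 × 3.00 × 10^8 m/s.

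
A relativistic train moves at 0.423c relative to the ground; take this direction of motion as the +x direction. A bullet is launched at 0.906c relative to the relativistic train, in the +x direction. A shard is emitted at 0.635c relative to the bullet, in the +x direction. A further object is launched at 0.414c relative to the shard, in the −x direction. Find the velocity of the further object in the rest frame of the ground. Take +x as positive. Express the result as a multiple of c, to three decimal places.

Apply u = (u' + v)/(1 + u'v/c²) successively, working outward toward the ground.
Start: velocity of the relativistic train relative to the ground = 0.4230c.
Compose with the bullet (u' = 0.906 in the relativistic train frame): u_1 = (0.906 + 0.423) / (1 + 0.906·0.423) = 1.3290/1.3832 = 0.9608.
Compose with the shard (u' = 0.635 in the bullet frame): u_2 = (0.635 + 0.961) / (1 + 0.635·0.961) = 1.5958/1.6101 = 0.9911.
Compose with the further object (u' = -0.414 in the shard frame): u_3 = (-0.414 + 0.991) / (1 + (-0.414)·0.991) = 0.5771/0.5897 = 0.9787.

+0.979c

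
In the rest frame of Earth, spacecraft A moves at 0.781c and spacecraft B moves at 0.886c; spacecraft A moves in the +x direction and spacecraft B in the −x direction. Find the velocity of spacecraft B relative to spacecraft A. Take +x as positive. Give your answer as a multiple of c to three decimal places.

β_A = 0.781, β_B = -0.886.
Transform to A's frame with the inverse velocity-addition law: u' = (u − v)/(1 − uv/c²), taking u = β_B and v = β_A.
u' = (-0.886 − 0.781) / (1 − (0.781)(-0.886)) = -1.6670/1.6920 = -0.9852.

-0.985c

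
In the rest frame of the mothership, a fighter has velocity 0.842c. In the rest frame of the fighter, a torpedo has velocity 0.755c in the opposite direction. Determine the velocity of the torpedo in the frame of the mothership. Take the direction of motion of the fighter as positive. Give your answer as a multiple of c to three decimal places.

+0.239c

With v = 0.842 and u' = -0.755 (in units of c),
u = (u' + v)/(1 + u'v/c²):
u = (-0.755 + 0.842) / (1 + (-0.755)·0.842) = 0.0870/0.3643 = 0.2388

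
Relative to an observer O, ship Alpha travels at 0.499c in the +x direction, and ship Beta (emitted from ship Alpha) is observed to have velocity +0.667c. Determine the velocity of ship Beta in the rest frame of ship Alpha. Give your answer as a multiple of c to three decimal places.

Invert the composition law: u' = (u − v)/(1 − uv/c²).
u' = (0.667 − 0.499) / (1 − (0.667)(0.499)) = 0.1680/0.6672 = 0.2518.

+0.252c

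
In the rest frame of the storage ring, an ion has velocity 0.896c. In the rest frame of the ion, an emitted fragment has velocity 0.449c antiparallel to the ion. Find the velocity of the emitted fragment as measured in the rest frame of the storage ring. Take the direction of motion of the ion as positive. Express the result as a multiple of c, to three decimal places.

With v = 0.896 and u' = -0.449 (in units of c),
u = (u' + v)/(1 + u'v/c²):
u = (-0.449 + 0.896) / (1 + (-0.449)·0.896) = 0.4470/0.5977 = 0.7479

+0.748c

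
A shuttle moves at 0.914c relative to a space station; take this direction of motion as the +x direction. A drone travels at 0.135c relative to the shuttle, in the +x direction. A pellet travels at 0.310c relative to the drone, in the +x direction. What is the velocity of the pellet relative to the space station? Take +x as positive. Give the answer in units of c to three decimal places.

0.965c

Apply u = (u' + v)/(1 + u'v/c²) successively, working outward toward the space station.
Start: velocity of the shuttle relative to the space station = 0.9140c.
Compose with the drone (u' = 0.135 in the shuttle frame): u_1 = (0.135 + 0.914) / (1 + 0.135·0.914) = 1.0490/1.1234 = 0.9338.
Compose with the pellet (u' = 0.310 in the drone frame): u_2 = (0.310 + 0.934) / (1 + 0.310·0.934) = 1.2438/1.2895 = 0.9646.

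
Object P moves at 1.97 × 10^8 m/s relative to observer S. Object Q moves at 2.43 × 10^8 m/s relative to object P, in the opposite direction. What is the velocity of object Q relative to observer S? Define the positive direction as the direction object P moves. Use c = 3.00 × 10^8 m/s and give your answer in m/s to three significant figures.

In units of c (dividing by 3.00 × 10^8 m/s): v = 0.657, u' = -0.810.
u = (u' + v)/(1 + u'v/c²):
u = (-0.810 + 0.657) / (1 + (-0.810)·0.657) = -0.1533/0.4681 = -0.3276
(Galilean addition would give -0.153c.)
Converting back: u = -0.3276 × 3.00 × 10^8 m/s.

-9.83 × 10^7 m/s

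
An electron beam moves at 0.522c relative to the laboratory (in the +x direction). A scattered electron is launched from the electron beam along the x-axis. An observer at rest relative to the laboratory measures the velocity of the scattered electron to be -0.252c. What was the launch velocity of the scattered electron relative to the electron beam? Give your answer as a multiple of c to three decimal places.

-0.684c

Invert the composition law: u' = (u − v)/(1 − uv/c²).
u' = (-0.252 − 0.522) / (1 − (-0.252)(0.522)) = -0.7740/1.1315 = -0.6840.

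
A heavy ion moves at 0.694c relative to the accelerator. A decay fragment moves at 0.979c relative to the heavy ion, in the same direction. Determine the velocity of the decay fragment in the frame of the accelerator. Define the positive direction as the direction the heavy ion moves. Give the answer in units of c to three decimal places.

0.996c

With v = 0.694 and u' = 0.979 (in units of c),
u = (u' + v)/(1 + u'v/c²):
u = (0.979 + 0.694) / (1 + 0.979·0.694) = 1.6730/1.6794 = 0.9962
(Galilean addition would give +1.673c, exceeding c.)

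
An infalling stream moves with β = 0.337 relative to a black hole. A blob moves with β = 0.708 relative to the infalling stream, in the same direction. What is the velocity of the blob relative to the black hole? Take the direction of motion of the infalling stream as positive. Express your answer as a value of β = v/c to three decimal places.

With v = 0.337 and u' = 0.708 (in units of c),
u = (u' + v)/(1 + u'v/c²):
u = (0.708 + 0.337) / (1 + 0.708·0.337) = 1.0450/1.2386 = 0.8437

β = 0.844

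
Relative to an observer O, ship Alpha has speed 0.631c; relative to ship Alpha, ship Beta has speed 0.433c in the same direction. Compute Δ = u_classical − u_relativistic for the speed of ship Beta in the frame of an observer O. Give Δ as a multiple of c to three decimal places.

Δ = 0.228c

Galilean: u_cl = 0.433 + 0.631 = 1.0640.
Relativistic: u_rel = (0.433 + 0.631) / (1 + 0.433·0.631) = 1.0640/1.2732 = 0.8357.
Δ = 1.0640 − 0.8357 = 0.2283.
(The classical prediction exceeds c; the relativistic result does not.)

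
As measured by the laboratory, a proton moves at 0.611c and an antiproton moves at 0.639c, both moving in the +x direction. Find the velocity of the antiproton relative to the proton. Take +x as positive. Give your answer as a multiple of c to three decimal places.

+0.046c

β_A = 0.611, β_B = 0.639.
Transform to A's frame with the inverse velocity-addition law: u' = (u − v)/(1 − uv/c²), taking u = β_B and v = β_A.
u' = (0.639 − 0.611) / (1 − (0.611)(0.639)) = 0.0280/0.6096 = 0.0459.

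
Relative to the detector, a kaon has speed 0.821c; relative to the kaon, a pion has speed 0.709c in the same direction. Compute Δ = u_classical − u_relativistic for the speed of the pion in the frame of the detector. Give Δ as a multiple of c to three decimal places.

Galilean: u_cl = 0.709 + 0.821 = 1.5300.
Relativistic: u_rel = (0.709 + 0.821) / (1 + 0.709·0.821) = 1.5300/1.5821 = 0.9671.
Δ = 1.5300 − 0.9671 = 0.5629.
(The classical prediction exceeds c; the relativistic result does not.)

Δ = 0.563c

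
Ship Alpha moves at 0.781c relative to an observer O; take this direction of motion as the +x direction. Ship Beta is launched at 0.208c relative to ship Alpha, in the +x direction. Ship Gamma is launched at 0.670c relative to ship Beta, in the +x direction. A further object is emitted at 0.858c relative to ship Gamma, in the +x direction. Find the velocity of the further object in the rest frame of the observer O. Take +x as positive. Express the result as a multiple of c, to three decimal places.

Apply u = (u' + v)/(1 + u'v/c²) successively, working outward toward the observer O.
Start: velocity of ship Alpha relative to the observer O = 0.7810c.
Compose with ship Beta (u' = 0.208 in ship Alpha frame): u_1 = (0.208 + 0.781) / (1 + 0.208·0.781) = 0.9890/1.1624 = 0.8508.
Compose with ship Gamma (u' = 0.670 in ship Beta frame): u_2 = (0.670 + 0.851) / (1 + 0.670·0.851) = 1.5208/1.5700 = 0.9686.
Compose with the further object (u' = 0.858 in ship Gamma frame): u_3 = (0.858 + 0.969) / (1 + 0.858·0.969) = 1.8266/1.8311 = 0.9976.

0.998c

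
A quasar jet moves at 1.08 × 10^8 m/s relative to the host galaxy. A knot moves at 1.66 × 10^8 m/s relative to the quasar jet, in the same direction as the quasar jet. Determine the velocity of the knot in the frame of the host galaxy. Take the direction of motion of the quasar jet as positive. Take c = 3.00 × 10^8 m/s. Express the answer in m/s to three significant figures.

2.28 × 10^8 m/s

In units of c (dividing by 3.00 × 10^8 m/s): v = 0.360, u' = 0.553.
u = (u' + v)/(1 + u'v/c²):
u = (0.553 + 0.360) / (1 + 0.553·0.360) = 0.9133/1.1992 = 0.7616
(Galilean addition would give +0.913c.)
Converting back: u = 0.7616 × 3.00 × 10^8 m/s.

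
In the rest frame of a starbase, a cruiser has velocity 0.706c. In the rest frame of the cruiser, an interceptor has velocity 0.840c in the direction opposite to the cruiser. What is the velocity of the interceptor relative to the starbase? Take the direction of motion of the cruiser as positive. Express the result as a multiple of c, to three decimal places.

-0.329c

With v = 0.706 and u' = -0.840 (in units of c),
u = (u' + v)/(1 + u'v/c²):
u = (-0.840 + 0.706) / (1 + (-0.840)·0.706) = -0.1340/0.4070 = -0.3293
(Galilean addition would give -0.134c.)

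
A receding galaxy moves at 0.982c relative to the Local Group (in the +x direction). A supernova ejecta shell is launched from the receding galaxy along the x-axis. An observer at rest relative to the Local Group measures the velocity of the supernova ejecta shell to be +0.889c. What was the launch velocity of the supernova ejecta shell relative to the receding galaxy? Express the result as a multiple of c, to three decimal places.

-0.732c

Invert the composition law: u' = (u − v)/(1 − uv/c²).
u' = (0.889 − 0.982) / (1 − (0.889)(0.982)) = -0.0930/0.1270 = -0.7323.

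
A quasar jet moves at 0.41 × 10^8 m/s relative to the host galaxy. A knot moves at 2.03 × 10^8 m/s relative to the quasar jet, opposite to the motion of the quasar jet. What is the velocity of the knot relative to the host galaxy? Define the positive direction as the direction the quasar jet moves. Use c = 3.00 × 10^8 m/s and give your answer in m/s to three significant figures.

-1.79 × 10^8 m/s

In units of c (dividing by 3.00 × 10^8 m/s): v = 0.137, u' = -0.677.
u = (u' + v)/(1 + u'v/c²):
u = (-0.677 + 0.137) / (1 + (-0.677)·0.137) = -0.5400/0.9075 = -0.5950
(Galilean addition would give -0.540c.)
Converting back: u = -0.5950 × 3.00 × 10^8 m/s.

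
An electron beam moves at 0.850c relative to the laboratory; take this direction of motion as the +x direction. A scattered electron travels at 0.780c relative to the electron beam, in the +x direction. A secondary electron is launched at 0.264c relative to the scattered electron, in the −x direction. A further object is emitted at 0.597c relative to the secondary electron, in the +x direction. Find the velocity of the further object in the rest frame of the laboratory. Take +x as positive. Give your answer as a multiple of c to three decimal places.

+0.991c

Apply u = (u' + v)/(1 + u'v/c²) successively, working outward toward the laboratory.
Start: velocity of the electron beam relative to the laboratory = 0.8500c.
Compose with the scattered electron (u' = 0.780 in the electron beam frame): u_1 = (0.780 + 0.850) / (1 + 0.780·0.850) = 1.6300/1.6630 = 0.9802.
Compose with the secondary electron (u' = -0.264 in the scattered electron frame): u_2 = (-0.264 + 0.980) / (1 + (-0.264)·0.980) = 0.7162/0.7412 = 0.9662.
Compose with the further object (u' = 0.597 in the secondary electron frame): u_3 = (0.597 + 0.966) / (1 + 0.597·0.966) = 1.5632/1.5768 = 0.9914.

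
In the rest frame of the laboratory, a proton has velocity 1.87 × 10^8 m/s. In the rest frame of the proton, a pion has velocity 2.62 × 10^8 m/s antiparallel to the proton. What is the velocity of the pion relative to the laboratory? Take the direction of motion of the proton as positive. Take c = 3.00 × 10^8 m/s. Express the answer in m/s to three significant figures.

-1.65 × 10^8 m/s

In units of c (dividing by 3.00 × 10^8 m/s): v = 0.623, u' = -0.873.
u = (u' + v)/(1 + u'v/c²):
u = (-0.873 + 0.623) / (1 + (-0.873)·0.623) = -0.2500/0.4556 = -0.5487
Converting back: u = -0.5487 × 3.00 × 10^8 m/s.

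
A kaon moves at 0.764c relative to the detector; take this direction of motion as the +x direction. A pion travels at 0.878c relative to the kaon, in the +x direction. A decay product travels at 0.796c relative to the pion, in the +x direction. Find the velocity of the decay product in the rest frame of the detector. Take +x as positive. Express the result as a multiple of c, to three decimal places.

Apply u = (u' + v)/(1 + u'v/c²) successively, working outward toward the detector.
Start: velocity of the kaon relative to the detector = 0.7640c.
Compose with the pion (u' = 0.878 in the kaon frame): u_1 = (0.878 + 0.764) / (1 + 0.878·0.764) = 1.6420/1.6708 = 0.9828.
Compose with the decay product (u' = 0.796 in the pion frame): u_2 = (0.796 + 0.983) / (1 + 0.796·0.983) = 1.7788/1.7823 = 0.9980.

0.998c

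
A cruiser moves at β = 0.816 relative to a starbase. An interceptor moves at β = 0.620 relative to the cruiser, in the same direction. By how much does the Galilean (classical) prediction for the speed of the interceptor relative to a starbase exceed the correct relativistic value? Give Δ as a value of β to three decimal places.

Galilean: u_cl = 0.620 + 0.816 = 1.4360.
Relativistic: u_rel = (0.620 + 0.816) / (1 + 0.620·0.816) = 1.4360/1.5059 = 0.9536.
Δ = 1.4360 − 0.9536 = 0.4824.
(The classical prediction exceeds c; the relativistic result does not.)

Δ = 0.482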